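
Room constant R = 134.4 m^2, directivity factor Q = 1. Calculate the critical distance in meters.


Given values:
  R = 134.4 m^2, Q = 1
Formula: d_c = 0.141 * sqrt(Q * R)
Compute Q * R = 1 * 134.4 = 134.4
Compute sqrt(134.4) = 11.5931
d_c = 0.141 * 11.5931 = 1.635

1.635 m


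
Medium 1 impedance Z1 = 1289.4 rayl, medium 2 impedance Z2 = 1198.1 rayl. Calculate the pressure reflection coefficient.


Given values:
  Z1 = 1289.4 rayl, Z2 = 1198.1 rayl
Formula: R = (Z2 - Z1) / (Z2 + Z1)
Numerator: Z2 - Z1 = 1198.1 - 1289.4 = -91.3
Denominator: Z2 + Z1 = 1198.1 + 1289.4 = 2487.5
R = -91.3 / 2487.5 = -0.0367

-0.0367


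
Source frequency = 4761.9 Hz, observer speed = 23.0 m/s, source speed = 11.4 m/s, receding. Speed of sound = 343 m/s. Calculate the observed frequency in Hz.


Given values:
  f_s = 4761.9 Hz, v_o = 23.0 m/s, v_s = 11.4 m/s
  Direction: receding
Formula: f_o = f_s * (c - v_o) / (c + v_s)
Numerator: c - v_o = 343 - 23.0 = 320.0
Denominator: c + v_s = 343 + 11.4 = 354.4
f_o = 4761.9 * 320.0 / 354.4 = 4299.68

4299.68 Hz


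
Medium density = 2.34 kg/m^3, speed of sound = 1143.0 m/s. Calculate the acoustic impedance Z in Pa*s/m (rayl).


Given values:
  rho = 2.34 kg/m^3
  c = 1143.0 m/s
Formula: Z = rho * c
Z = 2.34 * 1143.0
Z = 2674.62

2674.62 rayl


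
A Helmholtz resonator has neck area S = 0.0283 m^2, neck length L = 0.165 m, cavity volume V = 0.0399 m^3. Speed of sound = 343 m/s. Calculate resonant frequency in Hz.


Given values:
  S = 0.0283 m^2, L = 0.165 m, V = 0.0399 m^3, c = 343 m/s
Formula: f = (c / (2*pi)) * sqrt(S / (V * L))
Compute V * L = 0.0399 * 0.165 = 0.0065835
Compute S / (V * L) = 0.0283 / 0.0065835 = 4.2986
Compute sqrt(4.2986) = 2.073307
Compute c / (2*pi) = 343 / 6.283185 = 54.590148
f = 54.590148 * 2.073307 = 113.18

113.18 Hz


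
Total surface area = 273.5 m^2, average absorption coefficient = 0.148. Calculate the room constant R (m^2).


Given values:
  S = 273.5 m^2, alpha = 0.148
Formula: R = S * alpha / (1 - alpha)
Numerator: 273.5 * 0.148 = 40.478
Denominator: 1 - 0.148 = 0.852
R = 40.478 / 0.852 = 47.51

47.51 m^2


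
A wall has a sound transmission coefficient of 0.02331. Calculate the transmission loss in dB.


Given values:
  tau = 0.02331
Formula: TL = 10 * log10(1 / tau)
Compute 1 / tau = 1 / 0.02331 = 42.9
Compute log10(42.9) = 1.632457
TL = 10 * 1.632457 = 16.32

16.32 dB


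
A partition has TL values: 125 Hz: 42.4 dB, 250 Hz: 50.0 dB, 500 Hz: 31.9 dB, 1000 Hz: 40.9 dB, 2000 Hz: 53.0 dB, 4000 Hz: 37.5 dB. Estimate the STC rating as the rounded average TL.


Given TL values at each frequency:
  125 Hz: 42.4 dB
  250 Hz: 50.0 dB
  500 Hz: 31.9 dB
  1000 Hz: 40.9 dB
  2000 Hz: 53.0 dB
  4000 Hz: 37.5 dB
Formula: STC ~ round(average of TL values)
Sum = 42.4 + 50.0 + 31.9 + 40.9 + 53.0 + 37.5 = 255.7
Average = 255.7 / 6 = 42.62
Rounded: 43

43


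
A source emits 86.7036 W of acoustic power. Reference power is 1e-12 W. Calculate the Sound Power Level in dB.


Given values:
  W = 86.7036 W
  W_ref = 1e-12 W
Formula: SWL = 10 * log10(W / W_ref)
Compute ratio: W / W_ref = 86703600000000
Compute log10: log10(86703600000000) = 13.938037
Multiply: SWL = 10 * 13.938037 = 139.38

139.38 dB


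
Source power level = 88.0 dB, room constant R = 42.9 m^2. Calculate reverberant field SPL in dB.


Given values:
  Lw = 88.0 dB, R = 42.9 m^2
Formula: SPL = Lw + 10 * log10(4 / R)
Compute 4 / R = 4 / 42.9 = 0.09324
Compute 10 * log10(0.09324) = -10.304
SPL = 88.0 + (-10.304) = 77.7

77.7 dB


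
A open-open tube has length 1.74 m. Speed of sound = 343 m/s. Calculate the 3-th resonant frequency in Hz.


Given values:
  Tube type: open-open, L = 1.74 m, c = 343 m/s, n = 3
Formula: f_n = n * c / (2 * L)
Compute 2 * L = 2 * 1.74 = 3.48
f = 3 * 343 / 3.48
f = 295.69

295.69 Hz


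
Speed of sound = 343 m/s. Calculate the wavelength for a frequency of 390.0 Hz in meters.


Given values:
  c = 343 m/s, f = 390.0 Hz
Formula: lambda = c / f
lambda = 343 / 390.0
lambda = 0.8795

0.8795 m


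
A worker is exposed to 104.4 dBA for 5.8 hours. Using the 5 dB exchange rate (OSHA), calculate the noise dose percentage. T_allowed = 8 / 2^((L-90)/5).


Given values:
  L = 104.4 dBA, T = 5.8 hours
Formula: T_allowed = 8 / 2^((L - 90) / 5)
Compute exponent: (104.4 - 90) / 5 = 2.88
Compute 2^(2.88) = 7.361501
T_allowed = 8 / 7.361501 = 1.086735 hours
Dose = (T / T_allowed) * 100
Dose = (5.8 / 1.086735) * 100 = 533.71

533.71 %


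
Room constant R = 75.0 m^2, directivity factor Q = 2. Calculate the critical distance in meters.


Given values:
  R = 75.0 m^2, Q = 2
Formula: d_c = 0.141 * sqrt(Q * R)
Compute Q * R = 2 * 75.0 = 150.0
Compute sqrt(150.0) = 12.2474
d_c = 0.141 * 12.2474 = 1.727

1.727 m


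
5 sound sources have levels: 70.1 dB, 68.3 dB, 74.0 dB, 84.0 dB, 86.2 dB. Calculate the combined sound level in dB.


Formula: L_total = 10 * log10( sum(10^(Li/10)) )
  Source 1: 10^(70.1/10) = 10232929.9228
  Source 2: 10^(68.3/10) = 6760829.7539
  Source 3: 10^(74.0/10) = 25118864.3151
  Source 4: 10^(84.0/10) = 251188643.151
  Source 5: 10^(86.2/10) = 416869383.4703
Sum of linear values = 710170650.6131
L_total = 10 * log10(710170650.6131) = 88.51

88.51 dB


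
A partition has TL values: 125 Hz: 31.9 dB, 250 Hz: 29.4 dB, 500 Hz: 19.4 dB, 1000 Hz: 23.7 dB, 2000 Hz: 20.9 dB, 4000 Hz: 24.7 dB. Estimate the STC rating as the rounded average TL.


Given TL values at each frequency:
  125 Hz: 31.9 dB
  250 Hz: 29.4 dB
  500 Hz: 19.4 dB
  1000 Hz: 23.7 dB
  2000 Hz: 20.9 dB
  4000 Hz: 24.7 dB
Formula: STC ~ round(average of TL values)
Sum = 31.9 + 29.4 + 19.4 + 23.7 + 20.9 + 24.7 = 150.0
Average = 150.0 / 6 = 25.0
Rounded: 25

25


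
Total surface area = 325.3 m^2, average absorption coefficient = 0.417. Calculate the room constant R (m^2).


Given values:
  S = 325.3 m^2, alpha = 0.417
Formula: R = S * alpha / (1 - alpha)
Numerator: 325.3 * 0.417 = 135.6501
Denominator: 1 - 0.417 = 0.583
R = 135.6501 / 0.583 = 232.68

232.68 m^2


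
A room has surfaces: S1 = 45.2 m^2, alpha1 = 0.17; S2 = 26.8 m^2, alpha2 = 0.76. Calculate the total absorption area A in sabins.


Given surfaces:
  Surface 1: 45.2 * 0.17 = 7.684
  Surface 2: 26.8 * 0.76 = 20.368
Formula: A = sum(Si * alpha_i)
A = 7.684 + 20.368
A = 28.05

28.05 sabins


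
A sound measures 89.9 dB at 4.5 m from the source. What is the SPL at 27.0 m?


Given values:
  SPL1 = 89.9 dB, r1 = 4.5 m, r2 = 27.0 m
Formula: SPL2 = SPL1 - 20 * log10(r2 / r1)
Compute ratio: r2 / r1 = 27.0 / 4.5 = 6.0
Compute log10: log10(6.0) = 0.778151
Compute drop: 20 * 0.778151 = 15.563
SPL2 = 89.9 - 15.563 = 74.34

74.34 dB


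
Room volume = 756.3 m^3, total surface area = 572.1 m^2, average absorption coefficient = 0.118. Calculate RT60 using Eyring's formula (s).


Given values:
  V = 756.3 m^3, S = 572.1 m^2, alpha = 0.118
Formula: RT60 = 0.161 * V / (-S * ln(1 - alpha))
Compute ln(1 - 0.118) = ln(0.882) = -0.125563
Denominator: -572.1 * -0.125563 = 71.8346
Numerator: 0.161 * 756.3 = 121.7643
RT60 = 121.7643 / 71.8346 = 1.695

1.695 s


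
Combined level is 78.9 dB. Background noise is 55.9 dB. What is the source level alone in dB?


Given values:
  L_total = 78.9 dB, L_bg = 55.9 dB
Formula: L_source = 10 * log10(10^(L_total/10) - 10^(L_bg/10))
Convert to linear:
  10^(78.9/10) = 77624711.6629
  10^(55.9/10) = 389045.145
Difference: 77624711.6629 - 389045.145 = 77235666.5179
L_source = 10 * log10(77235666.5179) = 78.88

78.88 dB


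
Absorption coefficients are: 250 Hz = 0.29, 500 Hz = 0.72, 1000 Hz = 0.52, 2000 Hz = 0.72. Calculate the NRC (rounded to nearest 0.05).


Given values:
  a_250 = 0.29, a_500 = 0.72
  a_1000 = 0.52, a_2000 = 0.72
Formula: NRC = (a250 + a500 + a1000 + a2000) / 4
Sum = 0.29 + 0.72 + 0.52 + 0.72 = 2.25
NRC = 2.25 / 4 = 0.5625
Rounded to nearest 0.05: 0.55

0.55


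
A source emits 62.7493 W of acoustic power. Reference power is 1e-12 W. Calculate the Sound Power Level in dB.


Given values:
  W = 62.7493 W
  W_ref = 1e-12 W
Formula: SWL = 10 * log10(W / W_ref)
Compute ratio: W / W_ref = 62749300000000
Compute log10: log10(62749300000000) = 13.797609
Multiply: SWL = 10 * 13.797609 = 137.98

137.98 dB


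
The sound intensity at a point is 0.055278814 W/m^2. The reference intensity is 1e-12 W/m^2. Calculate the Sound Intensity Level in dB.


Given values:
  I = 0.055278814 W/m^2
  I_ref = 1e-12 W/m^2
Formula: SIL = 10 * log10(I / I_ref)
Compute ratio: I / I_ref = 55278814000
Compute log10: log10(55278814000) = 10.742559
Multiply: SIL = 10 * 10.742559 = 107.43

107.43 dB


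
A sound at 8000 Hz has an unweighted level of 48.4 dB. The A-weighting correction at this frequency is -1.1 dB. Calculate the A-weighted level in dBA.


Given values:
  SPL = 48.4 dB
  A-weighting at 8000 Hz = -1.1 dB
Formula: L_A = SPL + A_weight
L_A = 48.4 + (-1.1)
L_A = 47.3

47.3 dBA


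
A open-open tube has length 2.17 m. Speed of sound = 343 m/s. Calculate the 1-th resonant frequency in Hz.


Given values:
  Tube type: open-open, L = 2.17 m, c = 343 m/s, n = 1
Formula: f_n = n * c / (2 * L)
Compute 2 * L = 2 * 2.17 = 4.34
f = 1 * 343 / 4.34
f = 79.03

79.03 Hz


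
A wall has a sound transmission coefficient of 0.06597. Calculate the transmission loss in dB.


Given values:
  tau = 0.06597
Formula: TL = 10 * log10(1 / tau)
Compute 1 / tau = 1 / 0.06597 = 15.1584
Compute log10(15.1584) = 1.180653
TL = 10 * 1.180653 = 11.81

11.81 dB


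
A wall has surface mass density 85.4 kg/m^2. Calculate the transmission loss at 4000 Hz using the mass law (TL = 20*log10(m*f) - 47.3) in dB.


Given values:
  m = 85.4 kg/m^2, f = 4000 Hz
Formula: TL = 20 * log10(m * f) - 47.3
Compute m * f = 85.4 * 4000 = 341600.0
Compute log10(341600.0) = 5.533518
Compute 20 * 5.533518 = 110.6704
TL = 110.6704 - 47.3 = 63.37

63.37 dB


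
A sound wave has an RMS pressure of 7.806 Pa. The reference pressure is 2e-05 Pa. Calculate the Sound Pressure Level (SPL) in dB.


Given values:
  p = 7.806 Pa
  p_ref = 2e-05 Pa
Formula: SPL = 20 * log10(p / p_ref)
Compute ratio: p / p_ref = 7.806 / 2e-05 = 390300
Compute log10: log10(390300) = 5.591399
Multiply: SPL = 20 * 5.591399 = 111.83

111.83 dB


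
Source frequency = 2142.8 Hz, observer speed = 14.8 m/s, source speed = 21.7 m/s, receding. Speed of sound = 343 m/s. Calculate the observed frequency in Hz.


Given values:
  f_s = 2142.8 Hz, v_o = 14.8 m/s, v_s = 21.7 m/s
  Direction: receding
Formula: f_o = f_s * (c - v_o) / (c + v_s)
Numerator: c - v_o = 343 - 14.8 = 328.2
Denominator: c + v_s = 343 + 21.7 = 364.7
f_o = 2142.8 * 328.2 / 364.7 = 1928.34

1928.34 Hz


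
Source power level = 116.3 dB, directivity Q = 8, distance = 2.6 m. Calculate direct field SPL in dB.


Given values:
  Lw = 116.3 dB, Q = 8, r = 2.6 m
Formula: SPL = Lw + 10 * log10(Q / (4 * pi * r^2))
Compute 4 * pi * r^2 = 4 * pi * 2.6^2 = 84.9487
Compute Q / denom = 8 / 84.9487 = 0.09417448
Compute 10 * log10(0.09417448) = -10.2607
SPL = 116.3 + (-10.2607) = 106.04

106.04 dB


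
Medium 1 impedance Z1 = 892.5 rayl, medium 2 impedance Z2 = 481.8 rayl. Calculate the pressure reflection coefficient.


Given values:
  Z1 = 892.5 rayl, Z2 = 481.8 rayl
Formula: R = (Z2 - Z1) / (Z2 + Z1)
Numerator: Z2 - Z1 = 481.8 - 892.5 = -410.7
Denominator: Z2 + Z1 = 481.8 + 892.5 = 1374.3
R = -410.7 / 1374.3 = -0.2988

-0.2988


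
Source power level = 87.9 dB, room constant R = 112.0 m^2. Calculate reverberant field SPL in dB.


Given values:
  Lw = 87.9 dB, R = 112.0 m^2
Formula: SPL = Lw + 10 * log10(4 / R)
Compute 4 / R = 4 / 112.0 = 0.035714
Compute 10 * log10(0.035714) = -14.4716
SPL = 87.9 + (-14.4716) = 73.43

73.43 dB


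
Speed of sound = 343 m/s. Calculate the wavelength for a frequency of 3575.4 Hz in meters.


Given values:
  c = 343 m/s, f = 3575.4 Hz
Formula: lambda = c / f
lambda = 343 / 3575.4
lambda = 0.0959

0.0959 m


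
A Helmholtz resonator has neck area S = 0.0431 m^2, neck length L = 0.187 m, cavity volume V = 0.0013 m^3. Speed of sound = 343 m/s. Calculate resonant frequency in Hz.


Given values:
  S = 0.0431 m^2, L = 0.187 m, V = 0.0013 m^3, c = 343 m/s
Formula: f = (c / (2*pi)) * sqrt(S / (V * L))
Compute V * L = 0.0013 * 0.187 = 0.0002431
Compute S / (V * L) = 0.0431 / 0.0002431 = 177.2933
Compute sqrt(177.2933) = 13.315153
Compute c / (2*pi) = 343 / 6.283185 = 54.590148
f = 54.590148 * 13.315153 = 726.88

726.88 Hz


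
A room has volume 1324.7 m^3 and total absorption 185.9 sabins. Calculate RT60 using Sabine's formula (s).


Given values:
  V = 1324.7 m^3
  A = 185.9 sabins
Formula: RT60 = 0.161 * V / A
Numerator: 0.161 * 1324.7 = 213.2767
RT60 = 213.2767 / 185.9 = 1.147

1.147 s


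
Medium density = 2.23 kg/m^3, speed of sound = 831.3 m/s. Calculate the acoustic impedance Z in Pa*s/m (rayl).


Given values:
  rho = 2.23 kg/m^3
  c = 831.3 m/s
Formula: Z = rho * c
Z = 2.23 * 831.3
Z = 1853.8

1853.8 rayl


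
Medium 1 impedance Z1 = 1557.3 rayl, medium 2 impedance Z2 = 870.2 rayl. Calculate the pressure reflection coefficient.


Given values:
  Z1 = 1557.3 rayl, Z2 = 870.2 rayl
Formula: R = (Z2 - Z1) / (Z2 + Z1)
Numerator: Z2 - Z1 = 870.2 - 1557.3 = -687.1
Denominator: Z2 + Z1 = 870.2 + 1557.3 = 2427.5
R = -687.1 / 2427.5 = -0.283

-0.283


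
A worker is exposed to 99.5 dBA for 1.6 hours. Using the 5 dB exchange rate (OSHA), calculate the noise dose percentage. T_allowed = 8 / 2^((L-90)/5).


Given values:
  L = 99.5 dBA, T = 1.6 hours
Formula: T_allowed = 8 / 2^((L - 90) / 5)
Compute exponent: (99.5 - 90) / 5 = 1.9
Compute 2^(1.9) = 3.732132
T_allowed = 8 / 3.732132 = 2.143547 hours
Dose = (T / T_allowed) * 100
Dose = (1.6 / 2.143547) * 100 = 74.64

74.64 %


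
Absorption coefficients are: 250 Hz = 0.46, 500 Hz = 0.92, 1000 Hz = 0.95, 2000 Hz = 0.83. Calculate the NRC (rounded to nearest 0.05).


Given values:
  a_250 = 0.46, a_500 = 0.92
  a_1000 = 0.95, a_2000 = 0.83
Formula: NRC = (a250 + a500 + a1000 + a2000) / 4
Sum = 0.46 + 0.92 + 0.95 + 0.83 = 3.16
NRC = 3.16 / 4 = 0.79
Rounded to nearest 0.05: 0.8

0.8


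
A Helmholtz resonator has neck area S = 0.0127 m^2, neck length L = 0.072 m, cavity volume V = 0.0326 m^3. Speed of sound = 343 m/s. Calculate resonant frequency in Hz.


Given values:
  S = 0.0127 m^2, L = 0.072 m, V = 0.0326 m^3, c = 343 m/s
Formula: f = (c / (2*pi)) * sqrt(S / (V * L))
Compute V * L = 0.0326 * 0.072 = 0.0023472
Compute S / (V * L) = 0.0127 / 0.0023472 = 5.4107
Compute sqrt(5.4107) = 2.326091
Compute c / (2*pi) = 343 / 6.283185 = 54.590148
f = 54.590148 * 2.326091 = 126.98

126.98 Hz


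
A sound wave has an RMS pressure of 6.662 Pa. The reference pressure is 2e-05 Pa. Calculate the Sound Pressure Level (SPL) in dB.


Given values:
  p = 6.662 Pa
  p_ref = 2e-05 Pa
Formula: SPL = 20 * log10(p / p_ref)
Compute ratio: p / p_ref = 6.662 / 2e-05 = 333100
Compute log10: log10(333100) = 5.522575
Multiply: SPL = 20 * 5.522575 = 110.45

110.45 dB


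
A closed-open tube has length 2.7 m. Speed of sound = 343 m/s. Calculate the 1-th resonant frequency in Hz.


Given values:
  Tube type: closed-open, L = 2.7 m, c = 343 m/s, n = 1
Formula: f_n = (2n - 1) * c / (4 * L)
Compute 2n - 1 = 2*1 - 1 = 1
Compute 4 * L = 4 * 2.7 = 10.8
f = 1 * 343 / 10.8
f = 31.76

31.76 Hz


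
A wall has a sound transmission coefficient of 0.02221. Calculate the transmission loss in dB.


Given values:
  tau = 0.02221
Formula: TL = 10 * log10(1 / tau)
Compute 1 / tau = 1 / 0.02221 = 45.0248
Compute log10(45.0248) = 1.653452
TL = 10 * 1.653452 = 16.53

16.53 dB


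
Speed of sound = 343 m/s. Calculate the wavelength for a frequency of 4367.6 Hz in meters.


Given values:
  c = 343 m/s, f = 4367.6 Hz
Formula: lambda = c / f
lambda = 343 / 4367.6
lambda = 0.0785

0.0785 m


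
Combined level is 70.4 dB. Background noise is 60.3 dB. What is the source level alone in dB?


Given values:
  L_total = 70.4 dB, L_bg = 60.3 dB
Formula: L_source = 10 * log10(10^(L_total/10) - 10^(L_bg/10))
Convert to linear:
  10^(70.4/10) = 10964781.9614
  10^(60.3/10) = 1071519.3052
Difference: 10964781.9614 - 1071519.3052 = 9893262.6562
L_source = 10 * log10(9893262.6562) = 69.95

69.95 dB


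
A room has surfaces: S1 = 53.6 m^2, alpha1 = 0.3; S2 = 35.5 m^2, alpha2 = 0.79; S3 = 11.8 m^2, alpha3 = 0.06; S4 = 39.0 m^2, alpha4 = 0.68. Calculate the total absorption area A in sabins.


Given surfaces:
  Surface 1: 53.6 * 0.3 = 16.08
  Surface 2: 35.5 * 0.79 = 28.045
  Surface 3: 11.8 * 0.06 = 0.708
  Surface 4: 39.0 * 0.68 = 26.52
Formula: A = sum(Si * alpha_i)
A = 16.08 + 28.045 + 0.708 + 26.52
A = 71.35

71.35 sabins


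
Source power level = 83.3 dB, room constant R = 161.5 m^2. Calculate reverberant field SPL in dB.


Given values:
  Lw = 83.3 dB, R = 161.5 m^2
Formula: SPL = Lw + 10 * log10(4 / R)
Compute 4 / R = 4 / 161.5 = 0.024768
Compute 10 * log10(0.024768) = -16.0611
SPL = 83.3 + (-16.0611) = 67.24

67.24 dB


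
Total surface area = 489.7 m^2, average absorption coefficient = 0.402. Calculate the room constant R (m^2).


Given values:
  S = 489.7 m^2, alpha = 0.402
Formula: R = S * alpha / (1 - alpha)
Numerator: 489.7 * 0.402 = 196.8594
Denominator: 1 - 0.402 = 0.598
R = 196.8594 / 0.598 = 329.2

329.2 m^2


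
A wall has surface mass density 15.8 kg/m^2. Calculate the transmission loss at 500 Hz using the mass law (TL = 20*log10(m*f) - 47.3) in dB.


Given values:
  m = 15.8 kg/m^2, f = 500 Hz
Formula: TL = 20 * log10(m * f) - 47.3
Compute m * f = 15.8 * 500 = 7900.0
Compute log10(7900.0) = 3.897627
Compute 20 * 3.897627 = 77.9525
TL = 77.9525 - 47.3 = 30.65

30.65 dB


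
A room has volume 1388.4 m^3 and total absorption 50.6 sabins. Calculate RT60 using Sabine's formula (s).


Given values:
  V = 1388.4 m^3
  A = 50.6 sabins
Formula: RT60 = 0.161 * V / A
Numerator: 0.161 * 1388.4 = 223.5324
RT60 = 223.5324 / 50.6 = 4.418

4.418 s


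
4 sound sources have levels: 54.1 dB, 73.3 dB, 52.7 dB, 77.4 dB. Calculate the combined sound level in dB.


Formula: L_total = 10 * log10( sum(10^(Li/10)) )
  Source 1: 10^(54.1/10) = 257039.5783
  Source 2: 10^(73.3/10) = 21379620.895
  Source 3: 10^(52.7/10) = 186208.7137
  Source 4: 10^(77.4/10) = 54954087.3858
Sum of linear values = 76776956.5728
L_total = 10 * log10(76776956.5728) = 78.85

78.85 dB


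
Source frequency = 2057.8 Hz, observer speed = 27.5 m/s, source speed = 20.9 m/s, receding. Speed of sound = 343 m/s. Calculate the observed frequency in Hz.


Given values:
  f_s = 2057.8 Hz, v_o = 27.5 m/s, v_s = 20.9 m/s
  Direction: receding
Formula: f_o = f_s * (c - v_o) / (c + v_s)
Numerator: c - v_o = 343 - 27.5 = 315.5
Denominator: c + v_s = 343 + 20.9 = 363.9
f_o = 2057.8 * 315.5 / 363.9 = 1784.11

1784.11 Hz


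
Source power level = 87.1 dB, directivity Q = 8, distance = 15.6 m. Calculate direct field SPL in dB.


Given values:
  Lw = 87.1 dB, Q = 8, r = 15.6 m
Formula: SPL = Lw + 10 * log10(Q / (4 * pi * r^2))
Compute 4 * pi * r^2 = 4 * pi * 15.6^2 = 3058.152
Compute Q / denom = 8 / 3058.152 = 0.00261596
Compute 10 * log10(0.00261596) = -25.8237
SPL = 87.1 + (-25.8237) = 61.28

61.28 dB


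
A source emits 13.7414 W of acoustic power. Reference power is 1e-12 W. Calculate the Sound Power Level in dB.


Given values:
  W = 13.7414 W
  W_ref = 1e-12 W
Formula: SWL = 10 * log10(W / W_ref)
Compute ratio: W / W_ref = 13741400000000
Compute log10: log10(13741400000000) = 13.138031
Multiply: SWL = 10 * 13.138031 = 131.38

131.38 dB


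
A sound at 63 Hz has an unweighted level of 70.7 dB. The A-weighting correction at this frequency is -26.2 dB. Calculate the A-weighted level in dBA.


Given values:
  SPL = 70.7 dB
  A-weighting at 63 Hz = -26.2 dB
Formula: L_A = SPL + A_weight
L_A = 70.7 + (-26.2)
L_A = 44.5

44.5 dBA


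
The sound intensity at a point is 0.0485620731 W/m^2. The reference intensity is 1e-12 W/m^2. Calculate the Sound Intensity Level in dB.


Given values:
  I = 0.0485620731 W/m^2
  I_ref = 1e-12 W/m^2
Formula: SIL = 10 * log10(I / I_ref)
Compute ratio: I / I_ref = 48562073100
Compute log10: log10(48562073100) = 10.686297
Multiply: SIL = 10 * 10.686297 = 106.86

106.86 dB


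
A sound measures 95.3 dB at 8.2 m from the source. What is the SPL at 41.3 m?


Given values:
  SPL1 = 95.3 dB, r1 = 8.2 m, r2 = 41.3 m
Formula: SPL2 = SPL1 - 20 * log10(r2 / r1)
Compute ratio: r2 / r1 = 41.3 / 8.2 = 5.0366
Compute log10: log10(5.0366) = 0.702137
Compute drop: 20 * 0.702137 = 14.0427
SPL2 = 95.3 - 14.0427 = 81.26

81.26 dB


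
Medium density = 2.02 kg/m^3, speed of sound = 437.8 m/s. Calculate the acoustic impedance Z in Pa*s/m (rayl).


Given values:
  rho = 2.02 kg/m^3
  c = 437.8 m/s
Formula: Z = rho * c
Z = 2.02 * 437.8
Z = 884.36

884.36 rayl


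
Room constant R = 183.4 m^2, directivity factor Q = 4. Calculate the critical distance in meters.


Given values:
  R = 183.4 m^2, Q = 4
Formula: d_c = 0.141 * sqrt(Q * R)
Compute Q * R = 4 * 183.4 = 733.6
Compute sqrt(733.6) = 27.0851
d_c = 0.141 * 27.0851 = 3.819

3.819 m


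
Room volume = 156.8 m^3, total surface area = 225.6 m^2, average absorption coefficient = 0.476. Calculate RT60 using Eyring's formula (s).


Given values:
  V = 156.8 m^3, S = 225.6 m^2, alpha = 0.476
Formula: RT60 = 0.161 * V / (-S * ln(1 - alpha))
Compute ln(1 - 0.476) = ln(0.524) = -0.646264
Denominator: -225.6 * -0.646264 = 145.7972
Numerator: 0.161 * 156.8 = 25.2448
RT60 = 25.2448 / 145.7972 = 0.173

0.173 s


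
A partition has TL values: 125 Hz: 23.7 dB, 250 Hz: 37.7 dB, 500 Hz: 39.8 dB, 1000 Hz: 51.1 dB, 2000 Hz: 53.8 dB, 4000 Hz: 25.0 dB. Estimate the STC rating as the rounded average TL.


Given TL values at each frequency:
  125 Hz: 23.7 dB
  250 Hz: 37.7 dB
  500 Hz: 39.8 dB
  1000 Hz: 51.1 dB
  2000 Hz: 53.8 dB
  4000 Hz: 25.0 dB
Formula: STC ~ round(average of TL values)
Sum = 23.7 + 37.7 + 39.8 + 51.1 + 53.8 + 25.0 = 231.1
Average = 231.1 / 6 = 38.52
Rounded: 39

39


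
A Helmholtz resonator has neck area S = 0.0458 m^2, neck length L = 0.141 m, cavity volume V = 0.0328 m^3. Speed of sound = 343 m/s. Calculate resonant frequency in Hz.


Given values:
  S = 0.0458 m^2, L = 0.141 m, V = 0.0328 m^3, c = 343 m/s
Formula: f = (c / (2*pi)) * sqrt(S / (V * L))
Compute V * L = 0.0328 * 0.141 = 0.0046248
Compute S / (V * L) = 0.0458 / 0.0046248 = 9.9031
Compute sqrt(9.9031) = 3.146919
Compute c / (2*pi) = 343 / 6.283185 = 54.590148
f = 54.590148 * 3.146919 = 171.79

171.79 Hz


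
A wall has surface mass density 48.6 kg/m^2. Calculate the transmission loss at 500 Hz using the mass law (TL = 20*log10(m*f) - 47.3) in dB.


Given values:
  m = 48.6 kg/m^2, f = 500 Hz
Formula: TL = 20 * log10(m * f) - 47.3
Compute m * f = 48.6 * 500 = 24300.0
Compute log10(24300.0) = 4.385606
Compute 20 * 4.385606 = 87.7121
TL = 87.7121 - 47.3 = 40.41

40.41 dB


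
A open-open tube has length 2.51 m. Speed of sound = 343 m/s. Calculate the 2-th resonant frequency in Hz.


Given values:
  Tube type: open-open, L = 2.51 m, c = 343 m/s, n = 2
Formula: f_n = n * c / (2 * L)
Compute 2 * L = 2 * 2.51 = 5.02
f = 2 * 343 / 5.02
f = 136.65

136.65 Hz


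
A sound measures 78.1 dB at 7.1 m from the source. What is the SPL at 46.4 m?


Given values:
  SPL1 = 78.1 dB, r1 = 7.1 m, r2 = 46.4 m
Formula: SPL2 = SPL1 - 20 * log10(r2 / r1)
Compute ratio: r2 / r1 = 46.4 / 7.1 = 6.5352
Compute log10: log10(6.5352) = 0.815259
Compute drop: 20 * 0.815259 = 16.3052
SPL2 = 78.1 - 16.3052 = 61.79

61.79 dB


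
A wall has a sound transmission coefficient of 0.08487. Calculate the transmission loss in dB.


Given values:
  tau = 0.08487
Formula: TL = 10 * log10(1 / tau)
Compute 1 / tau = 1 / 0.08487 = 11.7827
Compute log10(11.7827) = 1.071245
TL = 10 * 1.071245 = 10.71

10.71 dB


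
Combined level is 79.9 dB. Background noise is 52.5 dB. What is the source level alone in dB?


Given values:
  L_total = 79.9 dB, L_bg = 52.5 dB
Formula: L_source = 10 * log10(10^(L_total/10) - 10^(L_bg/10))
Convert to linear:
  10^(79.9/10) = 97723722.0956
  10^(52.5/10) = 177827.941
Difference: 97723722.0956 - 177827.941 = 97545894.1546
L_source = 10 * log10(97545894.1546) = 79.89

79.89 dB


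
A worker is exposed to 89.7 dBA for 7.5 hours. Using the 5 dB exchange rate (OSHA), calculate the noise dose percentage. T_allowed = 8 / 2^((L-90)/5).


Given values:
  L = 89.7 dBA, T = 7.5 hours
Formula: T_allowed = 8 / 2^((L - 90) / 5)
Compute exponent: (89.7 - 90) / 5 = -0.06
Compute 2^(-0.06) = 0.959264
T_allowed = 8 / 0.959264 = 8.339727 hours
Dose = (T / T_allowed) * 100
Dose = (7.5 / 8.339727) * 100 = 89.93

89.93 %


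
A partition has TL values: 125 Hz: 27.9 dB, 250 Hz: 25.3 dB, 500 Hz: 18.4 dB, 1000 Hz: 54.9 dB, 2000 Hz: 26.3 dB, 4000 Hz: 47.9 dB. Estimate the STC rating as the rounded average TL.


Given TL values at each frequency:
  125 Hz: 27.9 dB
  250 Hz: 25.3 dB
  500 Hz: 18.4 dB
  1000 Hz: 54.9 dB
  2000 Hz: 26.3 dB
  4000 Hz: 47.9 dB
Formula: STC ~ round(average of TL values)
Sum = 27.9 + 25.3 + 18.4 + 54.9 + 26.3 + 47.9 = 200.7
Average = 200.7 / 6 = 33.45
Rounded: 33

33


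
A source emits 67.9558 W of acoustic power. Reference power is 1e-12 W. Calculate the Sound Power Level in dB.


Given values:
  W = 67.9558 W
  W_ref = 1e-12 W
Formula: SWL = 10 * log10(W / W_ref)
Compute ratio: W / W_ref = 67955800000000
Compute log10: log10(67955800000000) = 13.832227
Multiply: SWL = 10 * 13.832227 = 138.32

138.32 dB


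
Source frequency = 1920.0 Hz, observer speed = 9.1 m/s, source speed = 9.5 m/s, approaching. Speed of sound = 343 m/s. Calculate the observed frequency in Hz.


Given values:
  f_s = 1920.0 Hz, v_o = 9.1 m/s, v_s = 9.5 m/s
  Direction: approaching
Formula: f_o = f_s * (c + v_o) / (c - v_s)
Numerator: c + v_o = 343 + 9.1 = 352.1
Denominator: c - v_s = 343 - 9.5 = 333.5
f_o = 1920.0 * 352.1 / 333.5 = 2027.08

2027.08 Hz


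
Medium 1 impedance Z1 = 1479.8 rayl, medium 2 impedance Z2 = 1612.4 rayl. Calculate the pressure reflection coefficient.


Given values:
  Z1 = 1479.8 rayl, Z2 = 1612.4 rayl
Formula: R = (Z2 - Z1) / (Z2 + Z1)
Numerator: Z2 - Z1 = 1612.4 - 1479.8 = 132.6
Denominator: Z2 + Z1 = 1612.4 + 1479.8 = 3092.2
R = 132.6 / 3092.2 = 0.0429

0.0429


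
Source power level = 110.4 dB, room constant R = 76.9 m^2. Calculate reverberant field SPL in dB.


Given values:
  Lw = 110.4 dB, R = 76.9 m^2
Formula: SPL = Lw + 10 * log10(4 / R)
Compute 4 / R = 4 / 76.9 = 0.052016
Compute 10 * log10(0.052016) = -12.8386
SPL = 110.4 + (-12.8386) = 97.56

97.56 dB


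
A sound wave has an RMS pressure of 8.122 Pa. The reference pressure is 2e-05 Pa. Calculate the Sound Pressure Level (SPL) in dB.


Given values:
  p = 8.122 Pa
  p_ref = 2e-05 Pa
Formula: SPL = 20 * log10(p / p_ref)
Compute ratio: p / p_ref = 8.122 / 2e-05 = 406100
Compute log10: log10(406100) = 5.608633
Multiply: SPL = 20 * 5.608633 = 112.17

112.17 dB


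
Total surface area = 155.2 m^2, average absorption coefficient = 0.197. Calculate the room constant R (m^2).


Given values:
  S = 155.2 m^2, alpha = 0.197
Formula: R = S * alpha / (1 - alpha)
Numerator: 155.2 * 0.197 = 30.5744
Denominator: 1 - 0.197 = 0.803
R = 30.5744 / 0.803 = 38.08

38.08 m^2


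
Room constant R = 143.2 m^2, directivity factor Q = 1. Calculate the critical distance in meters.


Given values:
  R = 143.2 m^2, Q = 1
Formula: d_c = 0.141 * sqrt(Q * R)
Compute Q * R = 1 * 143.2 = 143.2
Compute sqrt(143.2) = 11.9666
d_c = 0.141 * 11.9666 = 1.687

1.687 m


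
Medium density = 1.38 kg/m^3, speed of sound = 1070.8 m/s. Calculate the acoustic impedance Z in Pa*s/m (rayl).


Given values:
  rho = 1.38 kg/m^3
  c = 1070.8 m/s
Formula: Z = rho * c
Z = 1.38 * 1070.8
Z = 1477.7

1477.7 rayl


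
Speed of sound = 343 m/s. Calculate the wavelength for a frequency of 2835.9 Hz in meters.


Given values:
  c = 343 m/s, f = 2835.9 Hz
Formula: lambda = c / f
lambda = 343 / 2835.9
lambda = 0.1209

0.1209 m


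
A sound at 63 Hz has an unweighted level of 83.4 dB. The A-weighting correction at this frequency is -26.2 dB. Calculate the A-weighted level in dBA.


Given values:
  SPL = 83.4 dB
  A-weighting at 63 Hz = -26.2 dB
Formula: L_A = SPL + A_weight
L_A = 83.4 + (-26.2)
L_A = 57.2

57.2 dBA


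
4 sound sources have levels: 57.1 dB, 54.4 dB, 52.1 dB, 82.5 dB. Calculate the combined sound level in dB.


Formula: L_total = 10 * log10( sum(10^(Li/10)) )
  Source 1: 10^(57.1/10) = 512861.384
  Source 2: 10^(54.4/10) = 275422.8703
  Source 3: 10^(52.1/10) = 162181.0097
  Source 4: 10^(82.5/10) = 177827941.0039
Sum of linear values = 178778406.2679
L_total = 10 * log10(178778406.2679) = 82.52

82.52 dB


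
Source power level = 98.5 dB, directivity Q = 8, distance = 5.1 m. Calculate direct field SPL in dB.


Given values:
  Lw = 98.5 dB, Q = 8, r = 5.1 m
Formula: SPL = Lw + 10 * log10(Q / (4 * pi * r^2))
Compute 4 * pi * r^2 = 4 * pi * 5.1^2 = 326.8513
Compute Q / denom = 8 / 326.8513 = 0.02447596
Compute 10 * log10(0.02447596) = -16.1126
SPL = 98.5 + (-16.1126) = 82.39

82.39 dB


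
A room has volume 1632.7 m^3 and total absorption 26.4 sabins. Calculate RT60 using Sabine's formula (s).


Given values:
  V = 1632.7 m^3
  A = 26.4 sabins
Formula: RT60 = 0.161 * V / A
Numerator: 0.161 * 1632.7 = 262.8647
RT60 = 262.8647 / 26.4 = 9.957

9.957 s


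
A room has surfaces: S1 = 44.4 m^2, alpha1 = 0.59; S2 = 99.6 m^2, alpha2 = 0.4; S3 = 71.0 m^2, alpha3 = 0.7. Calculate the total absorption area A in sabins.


Given surfaces:
  Surface 1: 44.4 * 0.59 = 26.196
  Surface 2: 99.6 * 0.4 = 39.84
  Surface 3: 71.0 * 0.7 = 49.7
Formula: A = sum(Si * alpha_i)
A = 26.196 + 39.84 + 49.7
A = 115.74

115.74 sabins


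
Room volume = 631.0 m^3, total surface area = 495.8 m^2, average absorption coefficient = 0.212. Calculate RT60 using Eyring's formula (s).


Given values:
  V = 631.0 m^3, S = 495.8 m^2, alpha = 0.212
Formula: RT60 = 0.161 * V / (-S * ln(1 - alpha))
Compute ln(1 - 0.212) = ln(0.788) = -0.238257
Denominator: -495.8 * -0.238257 = 118.1278
Numerator: 0.161 * 631.0 = 101.591
RT60 = 101.591 / 118.1278 = 0.86

0.86 s


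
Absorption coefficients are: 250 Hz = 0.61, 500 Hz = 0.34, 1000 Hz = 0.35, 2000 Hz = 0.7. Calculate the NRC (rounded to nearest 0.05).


Given values:
  a_250 = 0.61, a_500 = 0.34
  a_1000 = 0.35, a_2000 = 0.7
Formula: NRC = (a250 + a500 + a1000 + a2000) / 4
Sum = 0.61 + 0.34 + 0.35 + 0.7 = 2.0
NRC = 2.0 / 4 = 0.5
Rounded to nearest 0.05: 0.5

0.5


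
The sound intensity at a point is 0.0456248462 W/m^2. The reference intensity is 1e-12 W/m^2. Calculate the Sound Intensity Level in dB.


Given values:
  I = 0.0456248462 W/m^2
  I_ref = 1e-12 W/m^2
Formula: SIL = 10 * log10(I / I_ref)
Compute ratio: I / I_ref = 45624846200
Compute log10: log10(45624846200) = 10.659201
Multiply: SIL = 10 * 10.659201 = 106.59

106.59 dB


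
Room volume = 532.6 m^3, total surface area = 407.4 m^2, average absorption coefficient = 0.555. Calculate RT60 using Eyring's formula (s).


Given values:
  V = 532.6 m^3, S = 407.4 m^2, alpha = 0.555
Formula: RT60 = 0.161 * V / (-S * ln(1 - alpha))
Compute ln(1 - 0.555) = ln(0.445) = -0.809681
Denominator: -407.4 * -0.809681 = 329.864
Numerator: 0.161 * 532.6 = 85.7486
RT60 = 85.7486 / 329.864 = 0.26

0.26 s


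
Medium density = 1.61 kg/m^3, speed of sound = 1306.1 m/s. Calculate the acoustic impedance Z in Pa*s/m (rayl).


Given values:
  rho = 1.61 kg/m^3
  c = 1306.1 m/s
Formula: Z = rho * c
Z = 1.61 * 1306.1
Z = 2102.82

2102.82 rayl


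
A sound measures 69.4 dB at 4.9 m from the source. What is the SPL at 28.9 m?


Given values:
  SPL1 = 69.4 dB, r1 = 4.9 m, r2 = 28.9 m
Formula: SPL2 = SPL1 - 20 * log10(r2 / r1)
Compute ratio: r2 / r1 = 28.9 / 4.9 = 5.898
Compute log10: log10(5.898) = 0.770705
Compute drop: 20 * 0.770705 = 15.4141
SPL2 = 69.4 - 15.4141 = 53.99

53.99 dB


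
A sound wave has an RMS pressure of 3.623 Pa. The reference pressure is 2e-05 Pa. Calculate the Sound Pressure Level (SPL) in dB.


Given values:
  p = 3.623 Pa
  p_ref = 2e-05 Pa
Formula: SPL = 20 * log10(p / p_ref)
Compute ratio: p / p_ref = 3.623 / 2e-05 = 181150
Compute log10: log10(181150) = 5.258038
Multiply: SPL = 20 * 5.258038 = 105.16

105.16 dB


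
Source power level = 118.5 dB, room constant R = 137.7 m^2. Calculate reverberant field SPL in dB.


Given values:
  Lw = 118.5 dB, R = 137.7 m^2
Formula: SPL = Lw + 10 * log10(4 / R)
Compute 4 / R = 4 / 137.7 = 0.029049
Compute 10 * log10(0.029049) = -15.3687
SPL = 118.5 + (-15.3687) = 103.13

103.13 dB


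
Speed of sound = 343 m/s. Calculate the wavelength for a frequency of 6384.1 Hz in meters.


Given values:
  c = 343 m/s, f = 6384.1 Hz
Formula: lambda = c / f
lambda = 343 / 6384.1
lambda = 0.0537

0.0537 m


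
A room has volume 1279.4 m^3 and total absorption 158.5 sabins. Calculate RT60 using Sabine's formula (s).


Given values:
  V = 1279.4 m^3
  A = 158.5 sabins
Formula: RT60 = 0.161 * V / A
Numerator: 0.161 * 1279.4 = 205.9834
RT60 = 205.9834 / 158.5 = 1.3

1.3 s


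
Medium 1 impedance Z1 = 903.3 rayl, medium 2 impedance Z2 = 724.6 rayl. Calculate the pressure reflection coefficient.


Given values:
  Z1 = 903.3 rayl, Z2 = 724.6 rayl
Formula: R = (Z2 - Z1) / (Z2 + Z1)
Numerator: Z2 - Z1 = 724.6 - 903.3 = -178.7
Denominator: Z2 + Z1 = 724.6 + 903.3 = 1627.9
R = -178.7 / 1627.9 = -0.1098

-0.1098


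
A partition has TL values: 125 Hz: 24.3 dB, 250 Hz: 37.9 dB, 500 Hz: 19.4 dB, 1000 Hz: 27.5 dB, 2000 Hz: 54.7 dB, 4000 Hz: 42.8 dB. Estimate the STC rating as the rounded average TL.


Given TL values at each frequency:
  125 Hz: 24.3 dB
  250 Hz: 37.9 dB
  500 Hz: 19.4 dB
  1000 Hz: 27.5 dB
  2000 Hz: 54.7 dB
  4000 Hz: 42.8 dB
Formula: STC ~ round(average of TL values)
Sum = 24.3 + 37.9 + 19.4 + 27.5 + 54.7 + 42.8 = 206.6
Average = 206.6 / 6 = 34.43
Rounded: 34

34


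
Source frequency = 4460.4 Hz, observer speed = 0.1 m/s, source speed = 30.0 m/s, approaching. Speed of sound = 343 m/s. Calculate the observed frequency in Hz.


Given values:
  f_s = 4460.4 Hz, v_o = 0.1 m/s, v_s = 30.0 m/s
  Direction: approaching
Formula: f_o = f_s * (c + v_o) / (c - v_s)
Numerator: c + v_o = 343 + 0.1 = 343.1
Denominator: c - v_s = 343 - 30.0 = 313.0
f_o = 4460.4 * 343.1 / 313.0 = 4889.34

4889.34 Hz


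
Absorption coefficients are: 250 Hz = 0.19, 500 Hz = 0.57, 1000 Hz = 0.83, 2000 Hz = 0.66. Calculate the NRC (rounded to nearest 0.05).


Given values:
  a_250 = 0.19, a_500 = 0.57
  a_1000 = 0.83, a_2000 = 0.66
Formula: NRC = (a250 + a500 + a1000 + a2000) / 4
Sum = 0.19 + 0.57 + 0.83 + 0.66 = 2.25
NRC = 2.25 / 4 = 0.5625
Rounded to nearest 0.05: 0.55

0.55


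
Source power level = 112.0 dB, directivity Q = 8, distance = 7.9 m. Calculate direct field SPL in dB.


Given values:
  Lw = 112.0 dB, Q = 8, r = 7.9 m
Formula: SPL = Lw + 10 * log10(Q / (4 * pi * r^2))
Compute 4 * pi * r^2 = 4 * pi * 7.9^2 = 784.2672
Compute Q / denom = 8 / 784.2672 = 0.01020061
Compute 10 * log10(0.01020061) = -19.9137
SPL = 112.0 + (-19.9137) = 92.09

92.09 dB


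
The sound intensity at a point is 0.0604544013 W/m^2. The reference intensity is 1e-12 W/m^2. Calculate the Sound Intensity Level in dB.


Given values:
  I = 0.0604544013 W/m^2
  I_ref = 1e-12 W/m^2
Formula: SIL = 10 * log10(I / I_ref)
Compute ratio: I / I_ref = 60454401300
Compute log10: log10(60454401300) = 10.781428
Multiply: SIL = 10 * 10.781428 = 107.81

107.81 dB


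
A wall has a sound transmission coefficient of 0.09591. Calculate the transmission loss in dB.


Given values:
  tau = 0.09591
Formula: TL = 10 * log10(1 / tau)
Compute 1 / tau = 1 / 0.09591 = 10.4264
Compute log10(10.4264) = 1.018134
TL = 10 * 1.018134 = 10.18

10.18 dB


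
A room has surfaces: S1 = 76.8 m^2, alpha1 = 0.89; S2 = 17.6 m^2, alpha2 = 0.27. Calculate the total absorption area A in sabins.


Given surfaces:
  Surface 1: 76.8 * 0.89 = 68.352
  Surface 2: 17.6 * 0.27 = 4.752
Formula: A = sum(Si * alpha_i)
A = 68.352 + 4.752
A = 73.1

73.1 sabins


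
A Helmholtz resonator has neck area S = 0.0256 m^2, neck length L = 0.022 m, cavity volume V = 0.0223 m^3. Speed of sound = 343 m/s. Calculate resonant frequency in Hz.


Given values:
  S = 0.0256 m^2, L = 0.022 m, V = 0.0223 m^3, c = 343 m/s
Formula: f = (c / (2*pi)) * sqrt(S / (V * L))
Compute V * L = 0.0223 * 0.022 = 0.0004906
Compute S / (V * L) = 0.0256 / 0.0004906 = 52.181
Compute sqrt(52.181) = 7.223642
Compute c / (2*pi) = 343 / 6.283185 = 54.590148
f = 54.590148 * 7.223642 = 394.34

394.34 Hz


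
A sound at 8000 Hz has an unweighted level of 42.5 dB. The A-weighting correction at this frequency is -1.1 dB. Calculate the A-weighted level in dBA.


Given values:
  SPL = 42.5 dB
  A-weighting at 8000 Hz = -1.1 dB
Formula: L_A = SPL + A_weight
L_A = 42.5 + (-1.1)
L_A = 41.4

41.4 dBA


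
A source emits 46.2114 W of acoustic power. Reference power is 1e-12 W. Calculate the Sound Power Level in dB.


Given values:
  W = 46.2114 W
  W_ref = 1e-12 W
Formula: SWL = 10 * log10(W / W_ref)
Compute ratio: W / W_ref = 46211400000000
Compute log10: log10(46211400000000) = 13.664749
Multiply: SWL = 10 * 13.664749 = 136.65

136.65 dB


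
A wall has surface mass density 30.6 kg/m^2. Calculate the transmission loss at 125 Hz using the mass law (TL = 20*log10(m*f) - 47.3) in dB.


Given values:
  m = 30.6 kg/m^2, f = 125 Hz
Formula: TL = 20 * log10(m * f) - 47.3
Compute m * f = 30.6 * 125 = 3825.0
Compute log10(3825.0) = 3.582631
Compute 20 * 3.582631 = 71.6526
TL = 71.6526 - 47.3 = 24.35

24.35 dB


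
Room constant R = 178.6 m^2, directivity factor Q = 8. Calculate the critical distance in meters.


Given values:
  R = 178.6 m^2, Q = 8
Formula: d_c = 0.141 * sqrt(Q * R)
Compute Q * R = 8 * 178.6 = 1428.8
Compute sqrt(1428.8) = 37.7995
d_c = 0.141 * 37.7995 = 5.33

5.33 m


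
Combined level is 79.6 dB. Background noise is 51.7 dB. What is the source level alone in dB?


Given values:
  L_total = 79.6 dB, L_bg = 51.7 dB
Formula: L_source = 10 * log10(10^(L_total/10) - 10^(L_bg/10))
Convert to linear:
  10^(79.6/10) = 91201083.9356
  10^(51.7/10) = 147910.8388
Difference: 91201083.9356 - 147910.8388 = 91053173.0968
L_source = 10 * log10(91053173.0968) = 79.59

79.59 dB


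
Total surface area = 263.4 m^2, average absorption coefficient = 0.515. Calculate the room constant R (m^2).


Given values:
  S = 263.4 m^2, alpha = 0.515
Formula: R = S * alpha / (1 - alpha)
Numerator: 263.4 * 0.515 = 135.651
Denominator: 1 - 0.515 = 0.485
R = 135.651 / 0.485 = 279.69

279.69 m^2


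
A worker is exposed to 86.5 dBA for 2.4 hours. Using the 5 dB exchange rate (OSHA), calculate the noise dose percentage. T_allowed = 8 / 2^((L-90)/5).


Given values:
  L = 86.5 dBA, T = 2.4 hours
Formula: T_allowed = 8 / 2^((L - 90) / 5)
Compute exponent: (86.5 - 90) / 5 = -0.7
Compute 2^(-0.7) = 0.615572
T_allowed = 8 / 0.615572 = 12.996043 hours
Dose = (T / T_allowed) * 100
Dose = (2.4 / 12.996043) * 100 = 18.47

18.47 %


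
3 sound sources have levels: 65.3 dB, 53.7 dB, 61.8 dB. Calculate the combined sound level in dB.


Formula: L_total = 10 * log10( sum(10^(Li/10)) )
  Source 1: 10^(65.3/10) = 3388441.5614
  Source 2: 10^(53.7/10) = 234422.8815
  Source 3: 10^(61.8/10) = 1513561.2484
Sum of linear values = 5136425.6913
L_total = 10 * log10(5136425.6913) = 67.11

67.11 dB


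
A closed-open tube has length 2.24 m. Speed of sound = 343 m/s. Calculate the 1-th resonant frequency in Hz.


Given values:
  Tube type: closed-open, L = 2.24 m, c = 343 m/s, n = 1
Formula: f_n = (2n - 1) * c / (4 * L)
Compute 2n - 1 = 2*1 - 1 = 1
Compute 4 * L = 4 * 2.24 = 8.96
f = 1 * 343 / 8.96
f = 38.28

38.28 Hz


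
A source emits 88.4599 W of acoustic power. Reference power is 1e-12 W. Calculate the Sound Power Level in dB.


Given values:
  W = 88.4599 W
  W_ref = 1e-12 W
Formula: SWL = 10 * log10(W / W_ref)
Compute ratio: W / W_ref = 88459900000000
Compute log10: log10(88459900000000) = 13.946746
Multiply: SWL = 10 * 13.946746 = 139.47

139.47 dB
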